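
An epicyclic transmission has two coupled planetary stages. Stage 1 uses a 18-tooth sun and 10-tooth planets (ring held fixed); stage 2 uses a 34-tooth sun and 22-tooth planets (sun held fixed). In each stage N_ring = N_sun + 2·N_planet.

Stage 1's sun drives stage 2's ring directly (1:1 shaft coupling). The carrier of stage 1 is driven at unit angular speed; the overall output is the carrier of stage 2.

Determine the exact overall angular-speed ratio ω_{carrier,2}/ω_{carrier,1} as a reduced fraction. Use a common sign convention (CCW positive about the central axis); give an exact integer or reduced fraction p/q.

13/6

Stage 1: N_ring = 18 + 2·10 = 38
Stage 1: 18(ω_s−ω_c) = −38(ω_r−ω_c),  ω_r=0, ω_c=1
Stage 1: ω_s = 1 − (38/18)(0−1) = 28/9
  ⇒ ω_s¹/ω_c¹ = 28/9
Stage 2: N_ring = 34 + 2·22 = 78
Stage 2: 34(ω_s−ω_c) = −78(ω_r−ω_c),  ω_s=0, ω_r=1
Stage 2: 34(0−ω_c) = −78(1−ω_c)  ⇒  112ω_c = 78  ⇒  ω_c = 39/56
  ⇒ ω_c²/ω_r² = 39/56
Coupling ω_r² = ω_s¹ ⇒ overall = 28/9 × 39/56 = 13/6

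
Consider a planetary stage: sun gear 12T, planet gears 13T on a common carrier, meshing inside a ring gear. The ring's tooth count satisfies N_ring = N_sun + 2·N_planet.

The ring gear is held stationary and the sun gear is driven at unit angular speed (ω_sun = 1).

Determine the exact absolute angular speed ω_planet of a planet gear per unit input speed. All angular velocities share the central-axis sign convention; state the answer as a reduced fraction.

N_ring = 12 + 2·13 = 38
12(ω_s−ω_c) = −38(ω_r−ω_c),  ω_r=0, ω_s=1
12(1−ω_c) = −38(0−ω_c)  ⇒  50ω_c = 12  ⇒  ω_c = 6/25
sun–planet: 12·(1−6/25) = −13·(ω_p−ω_c)  ⇒  ω_p−ω_c = −(12/13)·(19/25) = -228/325
ω_p = 6/25 − 228/325 = -6/13

-6/13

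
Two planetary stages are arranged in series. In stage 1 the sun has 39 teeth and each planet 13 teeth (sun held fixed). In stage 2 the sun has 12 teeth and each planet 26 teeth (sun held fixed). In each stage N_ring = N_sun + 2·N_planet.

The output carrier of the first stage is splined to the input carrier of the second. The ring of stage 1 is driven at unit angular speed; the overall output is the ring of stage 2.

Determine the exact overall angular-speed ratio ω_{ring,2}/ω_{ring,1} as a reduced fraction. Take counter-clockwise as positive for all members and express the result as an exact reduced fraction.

Stage 1: N_ring = 39 + 2·13 = 65
Stage 1: 39(ω_s−ω_c) = −65(ω_r−ω_c),  ω_s=0, ω_r=1
Stage 1: 39(0−ω_c) = −65(1−ω_c)  ⇒  104ω_c = 65  ⇒  ω_c = 5/8
  ⇒ ω_c¹/ω_r¹ = 5/8
Stage 2: N_ring = 12 + 2·26 = 64
Stage 2: 12(ω_s−ω_c) = −64(ω_r−ω_c),  ω_s=0, ω_c=1
Stage 2: ω_r = 1 − (12/64)(0−1) = 19/16
  ⇒ ω_r²/ω_c² = 19/16
Coupling ω_c² = ω_c¹ ⇒ overall = 5/8 × 19/16 = 95/128

95/128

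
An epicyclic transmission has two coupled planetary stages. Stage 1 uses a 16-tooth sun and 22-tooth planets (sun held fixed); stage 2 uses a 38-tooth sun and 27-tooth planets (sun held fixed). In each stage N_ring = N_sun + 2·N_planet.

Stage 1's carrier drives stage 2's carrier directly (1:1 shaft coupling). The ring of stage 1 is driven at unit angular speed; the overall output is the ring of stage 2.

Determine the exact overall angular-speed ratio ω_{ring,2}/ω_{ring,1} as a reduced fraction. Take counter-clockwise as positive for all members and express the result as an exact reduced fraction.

975/874

Stage 1: N_ring = 16 + 2·22 = 60
Stage 1: 16(ω_s−ω_c) = −60(ω_r−ω_c),  ω_s=0, ω_r=1
Stage 1: 16(0−ω_c) = −60(1−ω_c)  ⇒  76ω_c = 60  ⇒  ω_c = 15/19
  ⇒ ω_c¹/ω_r¹ = 15/19
Stage 2: N_ring = 38 + 2·27 = 92
Stage 2: 38(ω_s−ω_c) = −92(ω_r−ω_c),  ω_s=0, ω_c=1
Stage 2: ω_r = 1 − (38/92)(0−1) = 65/46
  ⇒ ω_r²/ω_c² = 65/46
Coupling ω_c² = ω_c¹ ⇒ overall = 15/19 × 65/46 = 975/874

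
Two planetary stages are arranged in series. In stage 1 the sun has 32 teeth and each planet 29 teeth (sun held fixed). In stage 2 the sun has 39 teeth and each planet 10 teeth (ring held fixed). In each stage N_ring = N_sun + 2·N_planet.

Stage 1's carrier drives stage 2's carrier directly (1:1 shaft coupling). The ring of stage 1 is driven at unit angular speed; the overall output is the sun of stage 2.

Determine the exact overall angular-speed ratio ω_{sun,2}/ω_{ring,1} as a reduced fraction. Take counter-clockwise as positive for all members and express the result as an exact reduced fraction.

1470/793

Stage 1: N_ring = 32 + 2·29 = 90
Stage 1: 32(ω_s−ω_c) = −90(ω_r−ω_c),  ω_s=0, ω_r=1
Stage 1: 32(0−ω_c) = −90(1−ω_c)  ⇒  122ω_c = 90  ⇒  ω_c = 45/61
  ⇒ ω_c¹/ω_r¹ = 45/61
Stage 2: N_ring = 39 + 2·10 = 59
Stage 2: 39(ω_s−ω_c) = −59(ω_r−ω_c),  ω_r=0, ω_c=1
Stage 2: ω_s = 1 − (59/39)(0−1) = 98/39
  ⇒ ω_s²/ω_c² = 98/39
Coupling ω_c² = ω_c¹ ⇒ overall = 45/61 × 98/39 = 1470/793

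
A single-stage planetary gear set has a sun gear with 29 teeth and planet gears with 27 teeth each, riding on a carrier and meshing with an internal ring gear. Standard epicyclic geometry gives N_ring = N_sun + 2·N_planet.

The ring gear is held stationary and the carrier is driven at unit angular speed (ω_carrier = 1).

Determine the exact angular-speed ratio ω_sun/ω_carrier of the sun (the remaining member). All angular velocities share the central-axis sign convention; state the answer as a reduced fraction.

N_ring = 29 + 2·27 = 83
29(ω_s−ω_c) = −83(ω_r−ω_c),  ω_r=0, ω_c=1
ω_s = 1 − (83/29)(0−1) = 112/29
ω_s/ω_c = 112/29

112/29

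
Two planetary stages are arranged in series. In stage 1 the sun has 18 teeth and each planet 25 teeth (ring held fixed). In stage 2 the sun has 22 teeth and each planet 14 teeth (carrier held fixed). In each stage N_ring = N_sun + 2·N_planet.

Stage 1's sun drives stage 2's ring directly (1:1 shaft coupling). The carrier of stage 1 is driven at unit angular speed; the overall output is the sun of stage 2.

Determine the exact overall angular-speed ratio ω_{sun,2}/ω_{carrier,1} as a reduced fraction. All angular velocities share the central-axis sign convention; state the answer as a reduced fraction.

-1075/99

Stage 1: N_ring = 18 + 2·25 = 68
Stage 1: 18(ω_s−ω_c) = −68(ω_r−ω_c),  ω_r=0, ω_c=1
Stage 1: ω_s = 1 − (68/18)(0−1) = 43/9
  ⇒ ω_s¹/ω_c¹ = 43/9
Stage 2: N_ring = 22 + 2·14 = 50
Stage 2: 22(ω_s−ω_c) = −50(ω_r−ω_c),  ω_c=0, ω_r=1
Stage 2: ω_s = 0 − (50/22)(1−0) = -25/11
  ⇒ ω_s²/ω_r² = -25/11
Coupling ω_r² = ω_s¹ ⇒ overall = 43/9 × -25/11 = -1075/99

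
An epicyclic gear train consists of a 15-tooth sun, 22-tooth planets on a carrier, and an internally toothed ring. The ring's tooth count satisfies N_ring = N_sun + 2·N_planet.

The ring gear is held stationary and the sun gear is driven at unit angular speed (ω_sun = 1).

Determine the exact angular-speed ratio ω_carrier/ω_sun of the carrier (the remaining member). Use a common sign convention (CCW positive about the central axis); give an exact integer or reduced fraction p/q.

15/74

N_ring = 15 + 2·22 = 59
15(ω_s−ω_c) = −59(ω_r−ω_c),  ω_r=0, ω_s=1
15(1−ω_c) = −59(0−ω_c)  ⇒  74ω_c = 15  ⇒  ω_c = 15/74
ω_c/ω_s = 15/74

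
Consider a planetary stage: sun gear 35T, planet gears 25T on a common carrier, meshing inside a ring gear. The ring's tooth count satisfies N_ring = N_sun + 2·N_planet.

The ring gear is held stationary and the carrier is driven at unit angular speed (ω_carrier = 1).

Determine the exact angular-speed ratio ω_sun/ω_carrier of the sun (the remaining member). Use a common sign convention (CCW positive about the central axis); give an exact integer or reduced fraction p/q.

N_ring = 35 + 2·25 = 85
35(ω_s−ω_c) = −85(ω_r−ω_c),  ω_r=0, ω_c=1
ω_s = 1 − (85/35)(0−1) = 24/7
ω_s/ω_c = 24/7

24/7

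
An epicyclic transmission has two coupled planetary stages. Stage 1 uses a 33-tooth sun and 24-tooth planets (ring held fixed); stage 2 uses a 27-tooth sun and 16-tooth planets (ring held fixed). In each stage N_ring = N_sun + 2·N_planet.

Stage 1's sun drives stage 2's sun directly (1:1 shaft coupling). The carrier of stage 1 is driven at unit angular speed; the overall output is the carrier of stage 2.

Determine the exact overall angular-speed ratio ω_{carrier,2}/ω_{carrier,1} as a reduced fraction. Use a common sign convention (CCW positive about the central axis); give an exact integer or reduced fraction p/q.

Stage 1: N_ring = 33 + 2·24 = 81
Stage 1: 33(ω_s−ω_c) = −81(ω_r−ω_c),  ω_r=0, ω_c=1
Stage 1: ω_s = 1 − (81/33)(0−1) = 38/11
  ⇒ ω_s¹/ω_c¹ = 38/11
Stage 2: N_ring = 27 + 2·16 = 59
Stage 2: 27(ω_s−ω_c) = −59(ω_r−ω_c),  ω_r=0, ω_s=1
Stage 2: 27(1−ω_c) = −59(0−ω_c)  ⇒  86ω_c = 27  ⇒  ω_c = 27/86
  ⇒ ω_c²/ω_s² = 27/86
Coupling ω_s² = ω_s¹ ⇒ overall = 38/11 × 27/86 = 513/473

513/473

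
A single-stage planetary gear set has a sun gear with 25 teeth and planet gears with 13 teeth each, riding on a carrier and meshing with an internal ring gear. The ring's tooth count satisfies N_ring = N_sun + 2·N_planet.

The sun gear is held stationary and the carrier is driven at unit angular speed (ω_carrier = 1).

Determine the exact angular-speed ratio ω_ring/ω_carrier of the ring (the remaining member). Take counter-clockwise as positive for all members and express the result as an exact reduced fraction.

N_ring = 25 + 2·13 = 51
25(ω_s−ω_c) = −51(ω_r−ω_c),  ω_s=0, ω_c=1
ω_r = 1 − (25/51)(0−1) = 76/51
ω_r/ω_c = 76/51

76/51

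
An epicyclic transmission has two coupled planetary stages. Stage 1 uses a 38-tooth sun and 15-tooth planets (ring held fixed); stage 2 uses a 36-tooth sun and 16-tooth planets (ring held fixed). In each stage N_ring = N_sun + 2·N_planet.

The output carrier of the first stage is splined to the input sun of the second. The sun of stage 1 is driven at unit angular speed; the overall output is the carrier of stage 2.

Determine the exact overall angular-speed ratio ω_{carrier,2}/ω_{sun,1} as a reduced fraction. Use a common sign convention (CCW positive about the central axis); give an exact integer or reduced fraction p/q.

Stage 1: N_ring = 38 + 2·15 = 68
Stage 1: 38(ω_s−ω_c) = −68(ω_r−ω_c),  ω_r=0, ω_s=1
Stage 1: 38(1−ω_c) = −68(0−ω_c)  ⇒  106ω_c = 38  ⇒  ω_c = 19/53
  ⇒ ω_c¹/ω_s¹ = 19/53
Stage 2: N_ring = 36 + 2·16 = 68
Stage 2: 36(ω_s−ω_c) = −68(ω_r−ω_c),  ω_r=0, ω_s=1
Stage 2: 36(1−ω_c) = −68(0−ω_c)  ⇒  104ω_c = 36  ⇒  ω_c = 9/26
  ⇒ ω_c²/ω_s² = 9/26
Coupling ω_s² = ω_c¹ ⇒ overall = 19/53 × 9/26 = 171/1378

171/1378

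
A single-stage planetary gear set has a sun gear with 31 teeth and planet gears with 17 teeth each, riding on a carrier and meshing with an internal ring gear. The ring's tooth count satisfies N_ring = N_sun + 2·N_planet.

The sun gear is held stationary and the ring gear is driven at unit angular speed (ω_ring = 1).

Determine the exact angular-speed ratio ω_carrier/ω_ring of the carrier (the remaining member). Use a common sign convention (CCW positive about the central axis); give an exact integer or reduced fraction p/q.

65/96

N_ring = 31 + 2·17 = 65
31(ω_s−ω_c) = −65(ω_r−ω_c),  ω_s=0, ω_r=1
31(0−ω_c) = −65(1−ω_c)  ⇒  96ω_c = 65  ⇒  ω_c = 65/96
ω_c/ω_r = 65/96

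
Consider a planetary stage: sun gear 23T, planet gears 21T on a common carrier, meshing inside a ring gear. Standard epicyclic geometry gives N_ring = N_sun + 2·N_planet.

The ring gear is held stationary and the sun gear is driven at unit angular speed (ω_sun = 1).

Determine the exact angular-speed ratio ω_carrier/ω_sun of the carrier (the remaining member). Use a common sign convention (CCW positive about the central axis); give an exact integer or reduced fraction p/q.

N_ring = 23 + 2·21 = 65
23(ω_s−ω_c) = −65(ω_r−ω_c),  ω_r=0, ω_s=1
23(1−ω_c) = −65(0−ω_c)  ⇒  88ω_c = 23  ⇒  ω_c = 23/88
ω_c/ω_s = 23/88

23/88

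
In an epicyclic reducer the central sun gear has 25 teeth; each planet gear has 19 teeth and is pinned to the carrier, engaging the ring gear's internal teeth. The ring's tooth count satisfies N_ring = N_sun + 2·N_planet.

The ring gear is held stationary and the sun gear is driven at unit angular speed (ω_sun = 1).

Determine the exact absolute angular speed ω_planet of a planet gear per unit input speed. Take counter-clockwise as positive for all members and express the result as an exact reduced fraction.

N_ring = 25 + 2·19 = 63
25(ω_s−ω_c) = −63(ω_r−ω_c),  ω_r=0, ω_s=1
25(1−ω_c) = −63(0−ω_c)  ⇒  88ω_c = 25  ⇒  ω_c = 25/88
sun–planet: 25·(1−25/88) = −19·(ω_p−ω_c)  ⇒  ω_p−ω_c = −(25/19)·(63/88) = -1575/1672
ω_p = 25/88 − 1575/1672 = -25/38

-25/38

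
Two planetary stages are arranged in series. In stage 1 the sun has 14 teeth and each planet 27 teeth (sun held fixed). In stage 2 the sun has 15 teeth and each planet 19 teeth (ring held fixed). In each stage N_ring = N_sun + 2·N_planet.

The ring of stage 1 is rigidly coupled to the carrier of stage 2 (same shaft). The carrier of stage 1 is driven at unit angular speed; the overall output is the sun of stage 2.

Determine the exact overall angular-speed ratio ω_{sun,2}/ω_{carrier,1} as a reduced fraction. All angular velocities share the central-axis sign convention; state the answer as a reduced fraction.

Stage 1: N_ring = 14 + 2·27 = 68
Stage 1: 14(ω_s−ω_c) = −68(ω_r−ω_c),  ω_s=0, ω_c=1
Stage 1: ω_r = 1 − (14/68)(0−1) = 41/34
  ⇒ ω_r¹/ω_c¹ = 41/34
Stage 2: N_ring = 15 + 2·19 = 53
Stage 2: 15(ω_s−ω_c) = −53(ω_r−ω_c),  ω_r=0, ω_c=1
Stage 2: ω_s = 1 − (53/15)(0−1) = 68/15
  ⇒ ω_s²/ω_c² = 68/15
Coupling ω_c² = ω_r¹ ⇒ overall = 41/34 × 68/15 = 82/15

82/15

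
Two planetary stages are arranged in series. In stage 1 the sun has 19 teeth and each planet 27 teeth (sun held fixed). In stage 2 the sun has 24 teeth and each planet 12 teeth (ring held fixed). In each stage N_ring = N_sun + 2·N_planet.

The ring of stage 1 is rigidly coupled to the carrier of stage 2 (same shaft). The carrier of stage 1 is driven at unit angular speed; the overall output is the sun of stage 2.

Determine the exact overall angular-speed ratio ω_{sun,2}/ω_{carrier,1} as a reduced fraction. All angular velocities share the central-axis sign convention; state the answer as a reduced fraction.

Stage 1: N_ring = 19 + 2·27 = 73
Stage 1: 19(ω_s−ω_c) = −73(ω_r−ω_c),  ω_s=0, ω_c=1
Stage 1: ω_r = 1 − (19/73)(0−1) = 92/73
  ⇒ ω_r¹/ω_c¹ = 92/73
Stage 2: N_ring = 24 + 2·12 = 48
Stage 2: 24(ω_s−ω_c) = −48(ω_r−ω_c),  ω_r=0, ω_c=1
Stage 2: ω_s = 1 − (48/24)(0−1) = 3
  ⇒ ω_s²/ω_c² = 3
Coupling ω_c² = ω_r¹ ⇒ overall = 92/73 × 3 = 276/73

276/73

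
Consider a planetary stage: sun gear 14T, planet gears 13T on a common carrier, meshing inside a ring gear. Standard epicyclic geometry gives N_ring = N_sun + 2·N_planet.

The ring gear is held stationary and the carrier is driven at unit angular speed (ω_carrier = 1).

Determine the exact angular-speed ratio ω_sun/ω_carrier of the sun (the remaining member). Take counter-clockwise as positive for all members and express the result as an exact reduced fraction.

27/7

N_ring = 14 + 2·13 = 40
14(ω_s−ω_c) = −40(ω_r−ω_c),  ω_r=0, ω_c=1
ω_s = 1 − (40/14)(0−1) = 27/7
ω_s/ω_c = 27/7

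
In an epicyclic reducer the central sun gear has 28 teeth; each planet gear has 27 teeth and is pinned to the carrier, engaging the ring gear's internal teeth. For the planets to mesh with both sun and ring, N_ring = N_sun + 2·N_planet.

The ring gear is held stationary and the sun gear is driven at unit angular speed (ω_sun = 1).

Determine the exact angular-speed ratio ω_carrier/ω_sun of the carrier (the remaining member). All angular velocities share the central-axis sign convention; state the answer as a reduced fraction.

N_ring = 28 + 2·27 = 82
28(ω_s−ω_c) = −82(ω_r−ω_c),  ω_r=0, ω_s=1
28(1−ω_c) = −82(0−ω_c)  ⇒  110ω_c = 28  ⇒  ω_c = 14/55
ω_c/ω_s = 14/55

14/55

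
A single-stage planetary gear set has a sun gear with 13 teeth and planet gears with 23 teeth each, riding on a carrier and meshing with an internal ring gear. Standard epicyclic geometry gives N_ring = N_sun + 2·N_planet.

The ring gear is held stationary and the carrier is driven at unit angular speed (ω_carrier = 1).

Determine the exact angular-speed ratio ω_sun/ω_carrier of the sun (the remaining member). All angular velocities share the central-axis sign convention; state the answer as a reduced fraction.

N_ring = 13 + 2·23 = 59
13(ω_s−ω_c) = −59(ω_r−ω_c),  ω_r=0, ω_c=1
ω_s = 1 − (59/13)(0−1) = 72/13
ω_s/ω_c = 72/13

72/13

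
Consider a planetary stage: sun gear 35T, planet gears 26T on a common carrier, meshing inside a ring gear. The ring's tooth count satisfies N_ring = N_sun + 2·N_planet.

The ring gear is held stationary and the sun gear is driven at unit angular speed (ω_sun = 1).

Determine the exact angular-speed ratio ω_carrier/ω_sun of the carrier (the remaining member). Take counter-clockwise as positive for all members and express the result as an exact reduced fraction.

N_ring = 35 + 2·26 = 87
35(ω_s−ω_c) = −87(ω_r−ω_c),  ω_r=0, ω_s=1
35(1−ω_c) = −87(0−ω_c)  ⇒  122ω_c = 35  ⇒  ω_c = 35/122
ω_c/ω_s = 35/122

35/122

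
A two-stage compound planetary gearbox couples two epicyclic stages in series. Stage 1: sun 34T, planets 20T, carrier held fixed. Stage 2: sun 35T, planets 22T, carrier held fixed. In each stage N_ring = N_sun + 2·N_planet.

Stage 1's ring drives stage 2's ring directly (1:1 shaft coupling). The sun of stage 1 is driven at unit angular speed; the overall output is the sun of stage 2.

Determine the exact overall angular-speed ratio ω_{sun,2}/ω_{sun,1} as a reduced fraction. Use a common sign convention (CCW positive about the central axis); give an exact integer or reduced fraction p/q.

1343/1295

Stage 1: N_ring = 34 + 2·20 = 74
Stage 1: 34(ω_s−ω_c) = −74(ω_r−ω_c),  ω_c=0, ω_s=1
Stage 1: ω_r = 0 − (34/74)(1−0) = -17/37
  ⇒ ω_r¹/ω_s¹ = -17/37
Stage 2: N_ring = 35 + 2·22 = 79
Stage 2: 35(ω_s−ω_c) = −79(ω_r−ω_c),  ω_c=0, ω_r=1
Stage 2: ω_s = 0 − (79/35)(1−0) = -79/35
  ⇒ ω_s²/ω_r² = -79/35
Coupling ω_r² = ω_r¹ ⇒ overall = -17/37 × -79/35 = 1343/1295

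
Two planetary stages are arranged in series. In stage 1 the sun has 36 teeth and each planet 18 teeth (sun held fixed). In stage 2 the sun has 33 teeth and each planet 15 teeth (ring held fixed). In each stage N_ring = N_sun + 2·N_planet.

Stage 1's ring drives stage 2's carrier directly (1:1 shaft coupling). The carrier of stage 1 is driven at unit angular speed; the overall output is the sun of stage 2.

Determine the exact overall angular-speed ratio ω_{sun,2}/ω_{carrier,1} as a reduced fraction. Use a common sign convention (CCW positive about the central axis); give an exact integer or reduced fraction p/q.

Stage 1: N_ring = 36 + 2·18 = 72
Stage 1: 36(ω_s−ω_c) = −72(ω_r−ω_c),  ω_s=0, ω_c=1
Stage 1: ω_r = 1 − (36/72)(0−1) = 3/2
  ⇒ ω_r¹/ω_c¹ = 3/2
Stage 2: N_ring = 33 + 2·15 = 63
Stage 2: 33(ω_s−ω_c) = −63(ω_r−ω_c),  ω_r=0, ω_c=1
Stage 2: ω_s = 1 − (63/33)(0−1) = 32/11
  ⇒ ω_s²/ω_c² = 32/11
Coupling ω_c² = ω_r¹ ⇒ overall = 3/2 × 32/11 = 48/11

48/11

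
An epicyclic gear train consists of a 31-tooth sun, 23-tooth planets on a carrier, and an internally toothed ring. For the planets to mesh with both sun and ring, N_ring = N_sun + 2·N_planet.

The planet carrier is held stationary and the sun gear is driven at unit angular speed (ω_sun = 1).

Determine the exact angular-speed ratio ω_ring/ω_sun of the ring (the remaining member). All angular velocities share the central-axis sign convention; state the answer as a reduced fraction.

N_ring = 31 + 2·23 = 77
31(ω_s−ω_c) = −77(ω_r−ω_c),  ω_c=0, ω_s=1
ω_r = 0 − (31/77)(1−0) = -31/77
ω_r/ω_s = -31/77

-31/77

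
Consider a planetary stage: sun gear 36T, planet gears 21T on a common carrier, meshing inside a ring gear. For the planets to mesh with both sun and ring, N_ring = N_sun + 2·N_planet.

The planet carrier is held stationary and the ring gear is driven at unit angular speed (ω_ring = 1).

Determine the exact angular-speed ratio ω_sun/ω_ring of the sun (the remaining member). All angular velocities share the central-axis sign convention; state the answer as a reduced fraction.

N_ring = 36 + 2·21 = 78
36(ω_s−ω_c) = −78(ω_r−ω_c),  ω_c=0, ω_r=1
ω_s = 0 − (78/36)(1−0) = -13/6
ω_s/ω_r = -13/6

-13/6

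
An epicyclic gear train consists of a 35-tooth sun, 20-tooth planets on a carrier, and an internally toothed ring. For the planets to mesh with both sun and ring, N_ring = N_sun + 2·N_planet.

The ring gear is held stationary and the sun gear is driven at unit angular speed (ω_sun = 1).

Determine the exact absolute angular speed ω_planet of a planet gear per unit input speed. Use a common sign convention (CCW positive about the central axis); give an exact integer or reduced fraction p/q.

N_ring = 35 + 2·20 = 75
35(ω_s−ω_c) = −75(ω_r−ω_c),  ω_r=0, ω_s=1
35(1−ω_c) = −75(0−ω_c)  ⇒  110ω_c = 35  ⇒  ω_c = 7/22
sun–planet: 35·(1−7/22) = −20·(ω_p−ω_c)  ⇒  ω_p−ω_c = −(35/20)·(15/22) = -105/88
ω_p = 7/22 − 105/88 = -7/8

-7/8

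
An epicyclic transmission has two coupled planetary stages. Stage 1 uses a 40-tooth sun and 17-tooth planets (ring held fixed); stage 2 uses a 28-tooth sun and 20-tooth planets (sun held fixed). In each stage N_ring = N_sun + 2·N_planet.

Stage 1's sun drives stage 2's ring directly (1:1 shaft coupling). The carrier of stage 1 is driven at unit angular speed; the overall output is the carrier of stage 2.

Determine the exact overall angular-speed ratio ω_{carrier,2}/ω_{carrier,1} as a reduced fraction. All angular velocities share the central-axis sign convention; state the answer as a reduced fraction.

Stage 1: N_ring = 40 + 2·17 = 74
Stage 1: 40(ω_s−ω_c) = −74(ω_r−ω_c),  ω_r=0, ω_c=1
Stage 1: ω_s = 1 − (74/40)(0−1) = 57/20
  ⇒ ω_s¹/ω_c¹ = 57/20
Stage 2: N_ring = 28 + 2·20 = 68
Stage 2: 28(ω_s−ω_c) = −68(ω_r−ω_c),  ω_s=0, ω_r=1
Stage 2: 28(0−ω_c) = −68(1−ω_c)  ⇒  96ω_c = 68  ⇒  ω_c = 17/24
  ⇒ ω_c²/ω_r² = 17/24
Coupling ω_r² = ω_s¹ ⇒ overall = 57/20 × 17/24 = 323/160

323/160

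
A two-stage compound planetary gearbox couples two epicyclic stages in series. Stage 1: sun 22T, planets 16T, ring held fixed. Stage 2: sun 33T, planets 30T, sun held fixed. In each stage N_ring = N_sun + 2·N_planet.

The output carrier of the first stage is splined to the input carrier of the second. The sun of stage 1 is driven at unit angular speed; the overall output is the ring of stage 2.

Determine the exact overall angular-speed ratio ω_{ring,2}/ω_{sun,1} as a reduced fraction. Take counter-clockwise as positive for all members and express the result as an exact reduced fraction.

231/589

Stage 1: N_ring = 22 + 2·16 = 54
Stage 1: 22(ω_s−ω_c) = −54(ω_r−ω_c),  ω_r=0, ω_s=1
Stage 1: 22(1−ω_c) = −54(0−ω_c)  ⇒  76ω_c = 22  ⇒  ω_c = 11/38
  ⇒ ω_c¹/ω_s¹ = 11/38
Stage 2: N_ring = 33 + 2·30 = 93
Stage 2: 33(ω_s−ω_c) = −93(ω_r−ω_c),  ω_s=0, ω_c=1
Stage 2: ω_r = 1 − (33/93)(0−1) = 42/31
  ⇒ ω_r²/ω_c² = 42/31
Coupling ω_c² = ω_c¹ ⇒ overall = 11/38 × 42/31 = 231/589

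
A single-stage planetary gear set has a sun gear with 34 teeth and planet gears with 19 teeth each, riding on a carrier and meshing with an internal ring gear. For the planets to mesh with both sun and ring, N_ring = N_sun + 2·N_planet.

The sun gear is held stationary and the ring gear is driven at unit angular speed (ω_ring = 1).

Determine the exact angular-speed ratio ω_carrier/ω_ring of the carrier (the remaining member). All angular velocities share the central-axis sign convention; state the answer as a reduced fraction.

36/53

N_ring = 34 + 2·19 = 72
34(ω_s−ω_c) = −72(ω_r−ω_c),  ω_s=0, ω_r=1
34(0−ω_c) = −72(1−ω_c)  ⇒  106ω_c = 72  ⇒  ω_c = 36/53
ω_c/ω_r = 36/53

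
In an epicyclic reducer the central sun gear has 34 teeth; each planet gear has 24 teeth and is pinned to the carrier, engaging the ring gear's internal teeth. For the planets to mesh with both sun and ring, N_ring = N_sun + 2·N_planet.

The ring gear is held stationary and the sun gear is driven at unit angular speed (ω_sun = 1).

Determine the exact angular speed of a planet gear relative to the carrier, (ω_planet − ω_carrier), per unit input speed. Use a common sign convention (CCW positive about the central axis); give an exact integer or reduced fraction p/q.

-697/696

N_ring = 34 + 2·24 = 82
34(ω_s−ω_c) = −82(ω_r−ω_c),  ω_r=0, ω_s=1
34(1−ω_c) = −82(0−ω_c)  ⇒  116ω_c = 34  ⇒  ω_c = 17/58
sun–planet: 34·(1−17/58) = −24·(ω_p−ω_c)  ⇒  ω_p−ω_c = −(34/24)·(41/58) = -697/696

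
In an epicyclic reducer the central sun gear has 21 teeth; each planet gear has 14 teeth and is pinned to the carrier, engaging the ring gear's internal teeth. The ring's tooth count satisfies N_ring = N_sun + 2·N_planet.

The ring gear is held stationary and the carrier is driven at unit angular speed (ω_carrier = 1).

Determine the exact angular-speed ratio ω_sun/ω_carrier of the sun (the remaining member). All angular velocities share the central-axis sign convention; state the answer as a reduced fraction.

N_ring = 21 + 2·14 = 49
21(ω_s−ω_c) = −49(ω_r−ω_c),  ω_r=0, ω_c=1
ω_s = 1 − (49/21)(0−1) = 10/3
ω_s/ω_c = 10/3

10/3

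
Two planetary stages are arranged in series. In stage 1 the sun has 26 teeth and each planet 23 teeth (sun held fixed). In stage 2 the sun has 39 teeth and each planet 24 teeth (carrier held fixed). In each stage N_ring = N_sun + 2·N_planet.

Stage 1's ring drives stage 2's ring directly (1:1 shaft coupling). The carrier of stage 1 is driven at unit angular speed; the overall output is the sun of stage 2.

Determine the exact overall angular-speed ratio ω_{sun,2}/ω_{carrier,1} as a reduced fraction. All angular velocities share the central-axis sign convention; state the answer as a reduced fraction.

-1421/468

Stage 1: N_ring = 26 + 2·23 = 72
Stage 1: 26(ω_s−ω_c) = −72(ω_r−ω_c),  ω_s=0, ω_c=1
Stage 1: ω_r = 1 − (26/72)(0−1) = 49/36
  ⇒ ω_r¹/ω_c¹ = 49/36
Stage 2: N_ring = 39 + 2·24 = 87
Stage 2: 39(ω_s−ω_c) = −87(ω_r−ω_c),  ω_c=0, ω_r=1
Stage 2: ω_s = 0 − (87/39)(1−0) = -29/13
  ⇒ ω_s²/ω_r² = -29/13
Coupling ω_r² = ω_r¹ ⇒ overall = 49/36 × -29/13 = -1421/468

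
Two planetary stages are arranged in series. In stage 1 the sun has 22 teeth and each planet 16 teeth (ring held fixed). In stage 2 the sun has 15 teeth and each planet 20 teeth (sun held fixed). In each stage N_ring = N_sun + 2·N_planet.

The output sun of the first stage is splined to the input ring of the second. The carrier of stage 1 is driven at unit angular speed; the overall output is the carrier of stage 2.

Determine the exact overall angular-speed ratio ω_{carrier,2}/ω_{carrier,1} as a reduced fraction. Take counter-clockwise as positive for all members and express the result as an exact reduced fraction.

19/7

Stage 1: N_ring = 22 + 2·16 = 54
Stage 1: 22(ω_s−ω_c) = −54(ω_r−ω_c),  ω_r=0, ω_c=1
Stage 1: ω_s = 1 − (54/22)(0−1) = 38/11
  ⇒ ω_s¹/ω_c¹ = 38/11
Stage 2: N_ring = 15 + 2·20 = 55
Stage 2: 15(ω_s−ω_c) = −55(ω_r−ω_c),  ω_s=0, ω_r=1
Stage 2: 15(0−ω_c) = −55(1−ω_c)  ⇒  70ω_c = 55  ⇒  ω_c = 11/14
  ⇒ ω_c²/ω_r² = 11/14
Coupling ω_r² = ω_s¹ ⇒ overall = 38/11 × 11/14 = 19/7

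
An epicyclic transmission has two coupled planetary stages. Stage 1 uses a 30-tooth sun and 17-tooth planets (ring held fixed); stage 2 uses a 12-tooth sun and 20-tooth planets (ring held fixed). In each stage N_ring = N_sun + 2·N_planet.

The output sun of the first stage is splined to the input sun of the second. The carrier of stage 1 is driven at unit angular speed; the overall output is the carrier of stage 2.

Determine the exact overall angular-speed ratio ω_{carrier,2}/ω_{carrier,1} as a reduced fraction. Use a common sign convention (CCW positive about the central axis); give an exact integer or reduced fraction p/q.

Stage 1: N_ring = 30 + 2·17 = 64
Stage 1: 30(ω_s−ω_c) = −64(ω_r−ω_c),  ω_r=0, ω_c=1
Stage 1: ω_s = 1 − (64/30)(0−1) = 47/15
  ⇒ ω_s¹/ω_c¹ = 47/15
Stage 2: N_ring = 12 + 2·20 = 52
Stage 2: 12(ω_s−ω_c) = −52(ω_r−ω_c),  ω_r=0, ω_s=1
Stage 2: 12(1−ω_c) = −52(0−ω_c)  ⇒  64ω_c = 12  ⇒  ω_c = 3/16
  ⇒ ω_c²/ω_s² = 3/16
Coupling ω_s² = ω_s¹ ⇒ overall = 47/15 × 3/16 = 47/80

47/80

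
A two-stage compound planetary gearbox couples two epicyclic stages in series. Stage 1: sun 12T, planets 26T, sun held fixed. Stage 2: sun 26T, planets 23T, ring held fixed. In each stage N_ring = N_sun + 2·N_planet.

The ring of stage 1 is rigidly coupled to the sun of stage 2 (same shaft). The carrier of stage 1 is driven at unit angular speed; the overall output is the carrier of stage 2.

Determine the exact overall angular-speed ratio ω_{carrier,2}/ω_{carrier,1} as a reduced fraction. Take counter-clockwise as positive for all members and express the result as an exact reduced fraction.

Stage 1: N_ring = 12 + 2·26 = 64
Stage 1: 12(ω_s−ω_c) = −64(ω_r−ω_c),  ω_s=0, ω_c=1
Stage 1: ω_r = 1 − (12/64)(0−1) = 19/16
  ⇒ ω_r¹/ω_c¹ = 19/16
Stage 2: N_ring = 26 + 2·23 = 72
Stage 2: 26(ω_s−ω_c) = −72(ω_r−ω_c),  ω_r=0, ω_s=1
Stage 2: 26(1−ω_c) = −72(0−ω_c)  ⇒  98ω_c = 26  ⇒  ω_c = 13/49
  ⇒ ω_c²/ω_s² = 13/49
Coupling ω_s² = ω_r¹ ⇒ overall = 19/16 × 13/49 = 247/784

247/784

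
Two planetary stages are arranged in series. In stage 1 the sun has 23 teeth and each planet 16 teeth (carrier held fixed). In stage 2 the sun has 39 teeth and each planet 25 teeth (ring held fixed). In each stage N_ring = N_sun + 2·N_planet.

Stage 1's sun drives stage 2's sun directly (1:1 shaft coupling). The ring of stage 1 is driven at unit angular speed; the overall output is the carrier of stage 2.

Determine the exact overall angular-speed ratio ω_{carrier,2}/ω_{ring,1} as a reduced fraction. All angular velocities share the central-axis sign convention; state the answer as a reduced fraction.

-2145/2944

Stage 1: N_ring = 23 + 2·16 = 55
Stage 1: 23(ω_s−ω_c) = −55(ω_r−ω_c),  ω_c=0, ω_r=1
Stage 1: ω_s = 0 − (55/23)(1−0) = -55/23
  ⇒ ω_s¹/ω_r¹ = -55/23
Stage 2: N_ring = 39 + 2·25 = 89
Stage 2: 39(ω_s−ω_c) = −89(ω_r−ω_c),  ω_r=0, ω_s=1
Stage 2: 39(1−ω_c) = −89(0−ω_c)  ⇒  128ω_c = 39  ⇒  ω_c = 39/128
  ⇒ ω_c²/ω_s² = 39/128
Coupling ω_s² = ω_s¹ ⇒ overall = -55/23 × 39/128 = -2145/2944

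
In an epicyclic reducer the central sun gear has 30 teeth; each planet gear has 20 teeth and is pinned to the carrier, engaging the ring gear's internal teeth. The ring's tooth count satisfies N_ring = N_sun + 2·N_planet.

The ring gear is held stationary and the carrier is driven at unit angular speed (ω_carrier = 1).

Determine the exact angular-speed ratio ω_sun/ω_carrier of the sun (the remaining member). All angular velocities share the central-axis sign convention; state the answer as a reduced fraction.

N_ring = 30 + 2·20 = 70
30(ω_s−ω_c) = −70(ω_r−ω_c),  ω_r=0, ω_c=1
ω_s = 1 − (70/30)(0−1) = 10/3
ω_s/ω_c = 10/3

10/3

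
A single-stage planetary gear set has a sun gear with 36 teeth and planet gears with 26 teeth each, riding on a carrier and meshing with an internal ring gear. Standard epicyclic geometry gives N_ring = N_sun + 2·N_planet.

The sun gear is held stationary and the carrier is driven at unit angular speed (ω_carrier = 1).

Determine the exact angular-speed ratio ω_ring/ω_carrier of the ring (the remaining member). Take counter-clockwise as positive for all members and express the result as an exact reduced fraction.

N_ring = 36 + 2·26 = 88
36(ω_s−ω_c) = −88(ω_r−ω_c),  ω_s=0, ω_c=1
ω_r = 1 − (36/88)(0−1) = 31/22
ω_r/ω_c = 31/22

31/22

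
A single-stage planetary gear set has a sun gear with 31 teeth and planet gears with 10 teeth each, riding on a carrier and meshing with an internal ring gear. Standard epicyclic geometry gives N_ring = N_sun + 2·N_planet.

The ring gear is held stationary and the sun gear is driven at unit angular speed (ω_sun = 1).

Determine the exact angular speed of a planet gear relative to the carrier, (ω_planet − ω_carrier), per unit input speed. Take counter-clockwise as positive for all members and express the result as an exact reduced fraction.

N_ring = 31 + 2·10 = 51
31(ω_s−ω_c) = −51(ω_r−ω_c),  ω_r=0, ω_s=1
31(1−ω_c) = −51(0−ω_c)  ⇒  82ω_c = 31  ⇒  ω_c = 31/82
sun–planet: 31·(1−31/82) = −10·(ω_p−ω_c)  ⇒  ω_p−ω_c = −(31/10)·(51/82) = -1581/820

-1581/820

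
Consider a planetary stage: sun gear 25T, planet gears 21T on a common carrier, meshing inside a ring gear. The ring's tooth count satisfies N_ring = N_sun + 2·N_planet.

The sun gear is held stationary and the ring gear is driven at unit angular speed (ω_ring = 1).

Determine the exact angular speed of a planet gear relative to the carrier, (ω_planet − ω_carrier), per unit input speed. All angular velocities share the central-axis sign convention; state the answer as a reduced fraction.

N_ring = 25 + 2·21 = 67
25(ω_s−ω_c) = −67(ω_r−ω_c),  ω_s=0, ω_r=1
25(0−ω_c) = −67(1−ω_c)  ⇒  92ω_c = 67  ⇒  ω_c = 67/92
sun–planet: 25·(0−67/92) = −21·(ω_p−ω_c)  ⇒  ω_p−ω_c = −(25/21)·(-67/92) = 1675/1932

1675/1932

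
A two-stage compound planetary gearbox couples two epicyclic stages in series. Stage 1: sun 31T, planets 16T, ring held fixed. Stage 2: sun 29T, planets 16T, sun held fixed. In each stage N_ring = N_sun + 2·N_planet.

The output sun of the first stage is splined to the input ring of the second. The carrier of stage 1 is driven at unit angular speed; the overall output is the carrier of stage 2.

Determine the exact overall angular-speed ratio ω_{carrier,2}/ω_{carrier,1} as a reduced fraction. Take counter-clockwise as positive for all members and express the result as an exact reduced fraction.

Stage 1: N_ring = 31 + 2·16 = 63
Stage 1: 31(ω_s−ω_c) = −63(ω_r−ω_c),  ω_r=0, ω_c=1
Stage 1: ω_s = 1 − (63/31)(0−1) = 94/31
  ⇒ ω_s¹/ω_c¹ = 94/31
Stage 2: N_ring = 29 + 2·16 = 61
Stage 2: 29(ω_s−ω_c) = −61(ω_r−ω_c),  ω_s=0, ω_r=1
Stage 2: 29(0−ω_c) = −61(1−ω_c)  ⇒  90ω_c = 61  ⇒  ω_c = 61/90
  ⇒ ω_c²/ω_r² = 61/90
Coupling ω_r² = ω_s¹ ⇒ overall = 94/31 × 61/90 = 2867/1395

2867/1395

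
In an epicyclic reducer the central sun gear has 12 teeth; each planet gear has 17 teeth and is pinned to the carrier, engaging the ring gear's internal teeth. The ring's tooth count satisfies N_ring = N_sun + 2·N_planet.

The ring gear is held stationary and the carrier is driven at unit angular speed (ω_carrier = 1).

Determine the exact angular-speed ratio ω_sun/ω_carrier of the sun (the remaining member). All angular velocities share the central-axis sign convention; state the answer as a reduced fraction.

29/6

N_ring = 12 + 2·17 = 46
12(ω_s−ω_c) = −46(ω_r−ω_c),  ω_r=0, ω_c=1
ω_s = 1 − (46/12)(0−1) = 29/6
ω_s/ω_c = 29/6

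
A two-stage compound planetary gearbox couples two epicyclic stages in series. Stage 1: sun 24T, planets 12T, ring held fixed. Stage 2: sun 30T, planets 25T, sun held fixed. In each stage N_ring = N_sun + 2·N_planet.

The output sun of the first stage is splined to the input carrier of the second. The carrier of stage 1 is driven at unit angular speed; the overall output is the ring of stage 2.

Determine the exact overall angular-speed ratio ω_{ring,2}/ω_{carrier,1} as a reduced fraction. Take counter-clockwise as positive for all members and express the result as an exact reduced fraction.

Stage 1: N_ring = 24 + 2·12 = 48
Stage 1: 24(ω_s−ω_c) = −48(ω_r−ω_c),  ω_r=0, ω_c=1
Stage 1: ω_s = 1 − (48/24)(0−1) = 3
  ⇒ ω_s¹/ω_c¹ = 3
Stage 2: N_ring = 30 + 2·25 = 80
Stage 2: 30(ω_s−ω_c) = −80(ω_r−ω_c),  ω_s=0, ω_c=1
Stage 2: ω_r = 1 − (30/80)(0−1) = 11/8
  ⇒ ω_r²/ω_c² = 11/8
Coupling ω_c² = ω_s¹ ⇒ overall = 3 × 11/8 = 33/8

33/8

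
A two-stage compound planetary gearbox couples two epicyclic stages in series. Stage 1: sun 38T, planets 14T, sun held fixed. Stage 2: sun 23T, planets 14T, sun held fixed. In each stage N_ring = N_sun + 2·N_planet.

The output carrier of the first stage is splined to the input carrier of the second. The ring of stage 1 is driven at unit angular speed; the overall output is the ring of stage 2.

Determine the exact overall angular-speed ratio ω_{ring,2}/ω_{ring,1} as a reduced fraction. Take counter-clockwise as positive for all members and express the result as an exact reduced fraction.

407/442

Stage 1: N_ring = 38 + 2·14 = 66
Stage 1: 38(ω_s−ω_c) = −66(ω_r−ω_c),  ω_s=0, ω_r=1
Stage 1: 38(0−ω_c) = −66(1−ω_c)  ⇒  104ω_c = 66  ⇒  ω_c = 33/52
  ⇒ ω_c¹/ω_r¹ = 33/52
Stage 2: N_ring = 23 + 2·14 = 51
Stage 2: 23(ω_s−ω_c) = −51(ω_r−ω_c),  ω_s=0, ω_c=1
Stage 2: ω_r = 1 − (23/51)(0−1) = 74/51
  ⇒ ω_r²/ω_c² = 74/51
Coupling ω_c² = ω_c¹ ⇒ overall = 33/52 × 74/51 = 407/442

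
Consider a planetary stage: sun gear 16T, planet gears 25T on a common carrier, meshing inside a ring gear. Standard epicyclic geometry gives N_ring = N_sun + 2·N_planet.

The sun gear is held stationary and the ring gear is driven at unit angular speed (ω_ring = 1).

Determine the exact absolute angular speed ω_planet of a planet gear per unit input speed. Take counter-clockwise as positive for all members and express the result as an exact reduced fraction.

N_ring = 16 + 2·25 = 66
16(ω_s−ω_c) = −66(ω_r−ω_c),  ω_s=0, ω_r=1
16(0−ω_c) = −66(1−ω_c)  ⇒  82ω_c = 66  ⇒  ω_c = 33/41
sun–planet: 16·(0−33/41) = −25·(ω_p−ω_c)  ⇒  ω_p−ω_c = −(16/25)·(-33/41) = 528/1025
ω_p = 33/41 + 528/1025 = 33/25

33/25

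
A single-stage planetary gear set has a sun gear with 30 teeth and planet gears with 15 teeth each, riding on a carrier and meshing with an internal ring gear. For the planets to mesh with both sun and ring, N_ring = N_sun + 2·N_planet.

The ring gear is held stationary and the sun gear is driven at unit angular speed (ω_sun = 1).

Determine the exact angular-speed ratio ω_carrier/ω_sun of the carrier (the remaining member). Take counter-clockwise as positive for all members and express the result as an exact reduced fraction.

1/3

N_ring = 30 + 2·15 = 60
30(ω_s−ω_c) = −60(ω_r−ω_c),  ω_r=0, ω_s=1
30(1−ω_c) = −60(0−ω_c)  ⇒  90ω_c = 30  ⇒  ω_c = 1/3
ω_c/ω_s = 1/3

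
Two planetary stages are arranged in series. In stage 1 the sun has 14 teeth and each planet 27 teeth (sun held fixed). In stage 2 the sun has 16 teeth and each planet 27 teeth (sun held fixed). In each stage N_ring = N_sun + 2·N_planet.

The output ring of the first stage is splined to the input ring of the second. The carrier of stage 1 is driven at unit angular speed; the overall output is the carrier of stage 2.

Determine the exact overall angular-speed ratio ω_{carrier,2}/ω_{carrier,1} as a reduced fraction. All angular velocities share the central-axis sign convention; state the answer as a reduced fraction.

Stage 1: N_ring = 14 + 2·27 = 68
Stage 1: 14(ω_s−ω_c) = −68(ω_r−ω_c),  ω_s=0, ω_c=1
Stage 1: ω_r = 1 − (14/68)(0−1) = 41/34
  ⇒ ω_r¹/ω_c¹ = 41/34
Stage 2: N_ring = 16 + 2·27 = 70
Stage 2: 16(ω_s−ω_c) = −70(ω_r−ω_c),  ω_s=0, ω_r=1
Stage 2: 16(0−ω_c) = −70(1−ω_c)  ⇒  86ω_c = 70  ⇒  ω_c = 35/43
  ⇒ ω_c²/ω_r² = 35/43
Coupling ω_r² = ω_r¹ ⇒ overall = 41/34 × 35/43 = 1435/1462

1435/1462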